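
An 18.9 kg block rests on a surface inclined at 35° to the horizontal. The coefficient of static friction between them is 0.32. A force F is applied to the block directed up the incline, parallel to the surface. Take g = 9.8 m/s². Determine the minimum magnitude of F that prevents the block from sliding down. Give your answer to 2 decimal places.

57.69 N

The normal force is N = mg cos 35° = 151.723 N. With F at its minimum the block is on the verge of sliding down, so static friction is at its maximum μ_s N = 0.32 × 151.723 = 48.551 N and acts up the slope.
Equilibrium along the incline: F + μ_s N = mg sin 35°, so F = 106.238 − 48.551 = 57.687 N.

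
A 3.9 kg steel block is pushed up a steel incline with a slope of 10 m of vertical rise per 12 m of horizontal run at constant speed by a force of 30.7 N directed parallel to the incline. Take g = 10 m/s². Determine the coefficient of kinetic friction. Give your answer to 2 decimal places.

At constant speed ΣF = 0 along the incline. The applied 30.7 N acts up the slope; the weight component mg sin 39.81° = 24.967 N and kinetic friction μN both act down the slope.
So 30.7 = 24.967 + μ × 29.961, giving μ = (30.7 − 24.967) / 29.961 = 0.1913.

0.19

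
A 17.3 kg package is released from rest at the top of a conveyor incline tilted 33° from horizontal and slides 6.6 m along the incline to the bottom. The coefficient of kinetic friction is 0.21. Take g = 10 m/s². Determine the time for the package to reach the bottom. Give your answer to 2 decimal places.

The weight component along the incline is mg sin 33° = 94.223 N and the normal force is N = mg cos 33° = 145.090 N.
Friction up the slope is f = μN = 0.21 × 145.090 = 30.469 N, so the net downslope force is 94.223 − 30.469 = 63.754 N and a = 63.754 / 17.3 = 3.6852 m/s².
Starting from rest, L = ½at², so t = √(2L/a) = √(2 × 6.6 / 3.6852) = 1.8926 s.

1.89 s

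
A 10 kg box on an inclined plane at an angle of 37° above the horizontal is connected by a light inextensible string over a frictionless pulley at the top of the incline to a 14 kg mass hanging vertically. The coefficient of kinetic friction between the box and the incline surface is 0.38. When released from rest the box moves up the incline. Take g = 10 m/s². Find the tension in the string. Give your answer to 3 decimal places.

For the box on the incline: the weight component along the slope is m₁g sin 37° = 10 × 10 × 0.6018 = 60.180 N and the normal force is N = m₁g cos 37° = 79.864 N.
Kinetic friction opposes the box's motion up the incline: f = μN = 0.38 × 79.864 = 30.348 N acting down the slope.
Newton's second law for the box (up-slope positive): T − 60.180 − 30.348 = 10 a. For the hanging mass (downward positive): 14 × 10 − T = 14 a.
Adding the two equations eliminates T: 49.472 = 24 a, so a = 2.0613 m/s².
Then from the hanging mass's equation, T = 14 × (10 − 2.0613) = 111.142 N.

111.142 N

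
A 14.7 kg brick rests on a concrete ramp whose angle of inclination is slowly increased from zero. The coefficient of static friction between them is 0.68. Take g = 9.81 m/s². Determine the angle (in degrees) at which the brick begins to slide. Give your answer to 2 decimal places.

34.22°

At the threshold of sliding, static friction is at its maximum μ_s N and exactly balances the weight component along the incline: mg sin θ = μ_s mg cos θ.
Hence tan θ = μ_s = 0.68, so θ = arctan(0.68) = 34.2157°.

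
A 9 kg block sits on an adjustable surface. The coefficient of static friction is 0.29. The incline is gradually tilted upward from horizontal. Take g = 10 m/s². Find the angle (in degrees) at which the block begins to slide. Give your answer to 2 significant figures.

16°

At the threshold of sliding, static friction is at its maximum μ_s N and exactly balances the weight component along the incline: mg sin θ = μ_s mg cos θ.
Hence tan θ = μ_s = 0.29, so θ = arctan(0.29) = 16.1722°.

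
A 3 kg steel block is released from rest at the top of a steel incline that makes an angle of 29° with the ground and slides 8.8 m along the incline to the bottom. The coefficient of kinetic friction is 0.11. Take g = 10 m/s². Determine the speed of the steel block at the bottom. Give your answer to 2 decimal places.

8.27 m/s

The weight component along the incline is mg sin 29° = 14.544 N and the normal force is N = mg cos 29° = 26.239 N.
Friction up the slope is f = μN = 0.11 × 26.239 = 2.886 N, so the net downslope force is 14.544 − 2.886 = 11.658 N and a = 11.658 / 3 = 3.8860 m/s².
Starting from rest over a distance of 8.8 m, v² = 2aL = 2 × 3.8860 × 8.8 = 68.3936, so v = 8.2700 m/s.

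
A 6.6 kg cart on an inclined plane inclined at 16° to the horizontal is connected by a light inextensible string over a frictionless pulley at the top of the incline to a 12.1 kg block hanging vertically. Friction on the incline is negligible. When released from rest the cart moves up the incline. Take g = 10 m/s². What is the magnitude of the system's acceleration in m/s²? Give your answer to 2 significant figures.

For the cart on the incline: the weight component along the slope is m₁g sin 16° = 6.6 × 10 × 0.2756 = 18.190 N and the normal force is N = m₁g cos 16° = 63.443 N.
Newton's second law for the cart (up-slope positive): T − 18.190 = 6.6 a. For the hanging block (downward positive): 12.1 × 10 − T = 12.1 a.
Adding the two equations eliminates T: 102.810 = 18.7 a, so a = 5.4979 m/s².

5.5 m/s²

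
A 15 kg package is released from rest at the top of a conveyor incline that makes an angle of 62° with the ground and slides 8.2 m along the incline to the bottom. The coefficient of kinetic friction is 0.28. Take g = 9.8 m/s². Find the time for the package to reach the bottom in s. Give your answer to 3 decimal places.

The weight component along the incline is mg sin 62° = 129.793 N and the normal force is N = mg cos 62° = 69.012 N.
Friction up the slope is f = μN = 0.28 × 69.012 = 19.323 N, so the net downslope force is 129.793 − 19.323 = 110.470 N and a = 110.470 / 15 = 7.3647 m/s².
Starting from rest, L = ½at², so t = √(2L/a) = √(2 × 8.2 / 7.3647) = 1.4923 s.

1.492 s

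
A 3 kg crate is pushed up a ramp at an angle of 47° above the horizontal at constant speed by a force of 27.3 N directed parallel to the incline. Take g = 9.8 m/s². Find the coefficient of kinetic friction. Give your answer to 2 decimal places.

At constant speed ΣF = 0 along the incline. The applied 27.3 N acts up the slope; the weight component mg sin 47° = 21.502 N and kinetic friction μN both act down the slope.
So 27.3 = 21.502 + μ × 20.051, giving μ = (27.3 − 21.502) / 20.051 = 0.2892.

0.29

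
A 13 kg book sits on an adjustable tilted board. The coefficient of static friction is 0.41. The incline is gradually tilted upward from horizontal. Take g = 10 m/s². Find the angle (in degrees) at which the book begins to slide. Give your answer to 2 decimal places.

22.29°

At the threshold of sliding, static friction is at its maximum μ_s N and exactly balances the weight component along the incline: mg sin θ = μ_s mg cos θ.
Hence tan θ = μ_s = 0.41, so θ = arctan(0.41) = 22.2936°.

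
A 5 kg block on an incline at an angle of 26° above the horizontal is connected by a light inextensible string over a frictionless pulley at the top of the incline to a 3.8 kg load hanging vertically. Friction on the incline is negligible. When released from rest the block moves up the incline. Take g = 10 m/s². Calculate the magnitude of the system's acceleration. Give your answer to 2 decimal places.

1.83 m/s²

For the block on the incline: the weight component along the slope is m₁g sin 26° = 5 × 10 × 0.4384 = 21.920 N and the normal force is N = m₁g cos 26° = 44.940 N.
Newton's second law for the block (up-slope positive): T − 21.920 = 5 a. For the hanging load (downward positive): 3.8 × 10 − T = 3.8 a.
Adding the two equations eliminates T: 16.080 = 8.8 a, so a = 1.8273 m/s².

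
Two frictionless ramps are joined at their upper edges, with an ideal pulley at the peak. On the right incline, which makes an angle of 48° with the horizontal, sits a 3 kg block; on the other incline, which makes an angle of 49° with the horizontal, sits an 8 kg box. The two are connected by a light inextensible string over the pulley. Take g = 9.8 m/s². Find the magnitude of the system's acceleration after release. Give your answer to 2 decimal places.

Resolve each weight along its own incline: the 3 kg mass has component 3 × 9.8 × sin 48° = 21.848 N down its slope, and the 8 kg mass has 8 × 9.8 × sin 49° = 59.169 N down its slope.
The 8 kg side's 59.169 N exceeds the other side's 21.848 N, so that mass slides down and the 3 kg mass slides up. Taking that direction as positive, Newton's second law for the whole system gives 59.169 − 21.848 = (3 + 8) a, so a = 37.321 / 11 = 3.3928 m/s².

3.39 m/s²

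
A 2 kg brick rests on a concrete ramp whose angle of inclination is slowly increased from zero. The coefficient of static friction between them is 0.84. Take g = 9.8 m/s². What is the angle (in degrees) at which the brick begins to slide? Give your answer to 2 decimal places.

At the threshold of sliding, static friction is at its maximum μ_s N and exactly balances the weight component along the incline: mg sin θ = μ_s mg cos θ.
Hence tan θ = μ_s = 0.84, so θ = arctan(0.84) = 40.0303°.

40.03°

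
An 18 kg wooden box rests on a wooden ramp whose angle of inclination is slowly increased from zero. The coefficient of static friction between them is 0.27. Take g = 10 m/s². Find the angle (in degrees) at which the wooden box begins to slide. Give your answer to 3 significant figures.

15.1°

At the threshold of sliding, static friction is at its maximum μ_s N and exactly balances the weight component along the incline: mg sin θ = μ_s mg cos θ.
Hence tan θ = μ_s = 0.27, so θ = arctan(0.27) = 15.1096°.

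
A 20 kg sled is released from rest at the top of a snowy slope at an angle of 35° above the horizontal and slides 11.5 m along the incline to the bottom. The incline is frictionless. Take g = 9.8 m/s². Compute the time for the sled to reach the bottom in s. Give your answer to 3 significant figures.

2.02 s

The weight component along the incline is mg sin 35° = 112.421 N and the normal force is N = mg cos 35° = 160.554 N.
With no friction, a = g sin 35° = 5.6210 m/s².
Starting from rest, L = ½at², so t = √(2L/a) = √(2 × 11.5 / 5.6210) = 2.0228 s.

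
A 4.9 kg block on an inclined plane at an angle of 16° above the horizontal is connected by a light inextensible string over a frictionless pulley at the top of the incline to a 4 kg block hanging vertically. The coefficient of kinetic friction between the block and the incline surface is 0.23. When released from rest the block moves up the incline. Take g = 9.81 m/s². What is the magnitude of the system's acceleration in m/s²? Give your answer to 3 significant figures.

1.73 m/s²

For the block on the incline: the weight component along the slope is m₁g sin 16° = 4.9 × 9.81 × 0.2756 = 13.248 N and the normal force is N = m₁g cos 16° = 46.207 N.
Kinetic friction opposes the block's motion up the incline: f = μN = 0.23 × 46.207 = 10.628 N acting down the slope.
Newton's second law for the block (up-slope positive): T − 13.248 − 10.628 = 4.9 a. For the hanging block (downward positive): 4 × 9.81 − T = 4 a.
Adding the two equations eliminates T: 15.364 = 8.9 a, so a = 1.7263 m/s².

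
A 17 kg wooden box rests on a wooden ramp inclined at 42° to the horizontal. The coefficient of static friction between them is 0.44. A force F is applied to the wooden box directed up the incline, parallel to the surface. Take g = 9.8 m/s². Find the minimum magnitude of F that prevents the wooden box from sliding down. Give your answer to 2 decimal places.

The normal force is N = mg cos 42° = 123.808 N. With F at its minimum the wooden box is on the verge of sliding down, so static friction is at its maximum μ_s N = 0.44 × 123.808 = 54.476 N and acts up the slope.
Equilibrium along the incline: F + μ_s N = mg sin 42°, so F = 111.477 − 54.476 = 57.001 N.

57.00 N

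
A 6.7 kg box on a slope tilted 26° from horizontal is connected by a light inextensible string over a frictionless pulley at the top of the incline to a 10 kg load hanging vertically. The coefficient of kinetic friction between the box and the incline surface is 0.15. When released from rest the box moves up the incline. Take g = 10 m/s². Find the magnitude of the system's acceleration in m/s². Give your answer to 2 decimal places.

For the box on the incline: the weight component along the slope is m₁g sin 26° = 6.7 × 10 × 0.4384 = 29.373 N and the normal force is N = m₁g cos 26° = 60.219 N.
Kinetic friction opposes the box's motion up the incline: f = μN = 0.15 × 60.219 = 9.033 N acting down the slope.
Newton's second law for the box (up-slope positive): T − 29.373 − 9.033 = 6.7 a. For the hanging load (downward positive): 10 × 10 − T = 10 a.
Adding the two equations eliminates T: 61.594 = 16.7 a, so a = 3.6883 m/s².

3.69 m/s²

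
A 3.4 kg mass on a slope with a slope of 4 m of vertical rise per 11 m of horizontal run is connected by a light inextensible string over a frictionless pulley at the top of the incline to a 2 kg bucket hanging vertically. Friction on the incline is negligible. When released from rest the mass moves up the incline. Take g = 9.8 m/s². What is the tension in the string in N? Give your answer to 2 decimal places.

16.56 N

For the mass on the incline: the weight component along the slope is m₁g sin 19.98° = 3.4 × 9.8 × 0.3417 = 11.385 N and the normal force is N = m₁g cos 19.98° = 31.314 N.
Newton's second law for the mass (up-slope positive): T − 11.385 = 3.4 a. For the hanging bucket (downward positive): 2 × 9.8 − T = 2 a.
Adding the two equations eliminates T: 8.215 = 5.4 a, so a = 1.5213 m/s².
Then from the hanging bucket's equation, T = 2 × (9.8 − 1.5213) = 16.557 N.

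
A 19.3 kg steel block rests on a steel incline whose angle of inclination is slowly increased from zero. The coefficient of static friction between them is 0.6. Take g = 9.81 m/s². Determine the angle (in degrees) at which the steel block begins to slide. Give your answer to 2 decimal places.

At the threshold of sliding, static friction is at its maximum μ_s N and exactly balances the weight component along the incline: mg sin θ = μ_s mg cos θ.
Hence tan θ = μ_s = 0.6, so θ = arctan(0.6) = 30.9638°.

30.96°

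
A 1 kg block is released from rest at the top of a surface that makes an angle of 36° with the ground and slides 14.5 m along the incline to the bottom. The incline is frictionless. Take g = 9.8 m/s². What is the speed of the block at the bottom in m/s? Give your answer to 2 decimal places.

12.92 m/s

The weight component along the incline is mg sin 36° = 5.760 N and the normal force is N = mg cos 36° = 7.928 N.
With no friction, a = g sin 36° = 5.7603 m/s².
Starting from rest over a distance of 14.5 m, v² = 2aL = 2 × 5.7603 × 14.5 = 167.0487, so v = 12.9247 m/s.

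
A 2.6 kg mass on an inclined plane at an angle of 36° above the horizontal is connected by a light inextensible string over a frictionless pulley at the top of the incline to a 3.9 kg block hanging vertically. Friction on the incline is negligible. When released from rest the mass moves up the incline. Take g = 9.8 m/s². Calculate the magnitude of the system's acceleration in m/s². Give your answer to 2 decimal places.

3.58 m/s²

For the mass on the incline: the weight component along the slope is m₁g sin 36° = 2.6 × 9.8 × 0.5878 = 14.977 N and the normal force is N = m₁g cos 36° = 20.614 N.
Newton's second law for the mass (up-slope positive): T − 14.977 = 2.6 a. For the hanging block (downward positive): 3.9 × 9.8 − T = 3.9 a.
Adding the two equations eliminates T: 23.243 = 6.5 a, so a = 3.5758 m/s².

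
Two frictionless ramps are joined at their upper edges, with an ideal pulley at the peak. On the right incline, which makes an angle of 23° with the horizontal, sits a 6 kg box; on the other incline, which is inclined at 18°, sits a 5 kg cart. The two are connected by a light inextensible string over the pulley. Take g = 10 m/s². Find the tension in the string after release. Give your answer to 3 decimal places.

19.084 N

Resolve each weight along its own incline: the 6 kg mass has component 6 × 10 × sin 23° = 23.444 N down its slope, and the 5 kg mass has 5 × 10 × sin 18° = 15.451 N down its slope.
The 6 kg side's 23.444 N exceeds the other side's 15.451 N, so that mass slides down and the 5 kg mass slides up. Taking that direction as positive, Newton's second law for the whole system gives 23.444 − 15.451 = (6 + 5) a, so a = 7.993 / 11 = 0.7266 m/s².
For the 5 kg mass (up-slope positive): T − 15.451 = 5 × 0.7266, so T = 19.084 N.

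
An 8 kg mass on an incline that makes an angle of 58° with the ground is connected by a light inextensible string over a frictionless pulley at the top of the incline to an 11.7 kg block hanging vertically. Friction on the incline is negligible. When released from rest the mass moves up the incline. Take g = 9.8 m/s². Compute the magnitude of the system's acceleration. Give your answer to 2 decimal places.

2.45 m/s²

For the mass on the incline: the weight component along the slope is m₁g sin 58° = 8 × 9.8 × 0.8480 = 66.483 N and the normal force is N = m₁g cos 58° = 41.546 N.
Newton's second law for the mass (up-slope positive): T − 66.483 = 8 a. For the hanging block (downward positive): 11.7 × 9.8 − T = 11.7 a.
Adding the two equations eliminates T: 48.177 = 19.7 a, so a = 2.4455 m/s².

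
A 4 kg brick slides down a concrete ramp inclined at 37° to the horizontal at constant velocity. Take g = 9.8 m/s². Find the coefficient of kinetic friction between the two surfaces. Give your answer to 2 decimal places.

0.75

At constant velocity the net force along the incline is zero: mg sin 37° = μ mg cos 37°.
So μ = tan 37° = 0.6018 / 0.7986 = 0.7536.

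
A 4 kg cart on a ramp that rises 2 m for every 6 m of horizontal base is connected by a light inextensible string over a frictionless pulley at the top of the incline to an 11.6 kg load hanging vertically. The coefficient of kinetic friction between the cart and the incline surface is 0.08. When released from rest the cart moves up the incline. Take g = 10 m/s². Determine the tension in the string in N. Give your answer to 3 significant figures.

For the cart on the incline: the weight component along the slope is m₁g sin 18.43° = 4 × 10 × 0.3162 = 12.648 N and the normal force is N = m₁g cos 18.43° = 37.947 N.
Kinetic friction opposes the cart's motion up the incline: f = μN = 0.08 × 37.947 = 3.036 N acting down the slope.
Newton's second law for the cart (up-slope positive): T − 12.648 − 3.036 = 4 a. For the hanging load (downward positive): 11.6 × 10 − T = 11.6 a.
Adding the two equations eliminates T: 100.316 = 15.6 a, so a = 6.4305 m/s².
Then from the hanging load's equation, T = 11.6 × (10 − 6.4305) = 41.406 N.

41.4 N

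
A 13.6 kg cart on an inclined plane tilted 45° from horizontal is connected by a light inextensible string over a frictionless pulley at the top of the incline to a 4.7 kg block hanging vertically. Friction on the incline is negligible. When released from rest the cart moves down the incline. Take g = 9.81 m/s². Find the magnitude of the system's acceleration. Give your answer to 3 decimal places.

2.636 m/s²

For the cart on the incline: the weight component along the slope is m₁g sin 45° = 13.6 × 9.81 × 0.7071 = 94.338 N and the normal force is N = m₁g cos 45° = 94.339 N.
Newton's second law for the cart (down-slope positive): 94.338 − T = 13.6 a. For the hanging block (upward positive): T − 4.7 × 9.81 = 4.7 a.
Adding the two equations eliminates T: 48.231 = 18.3 a, so a = 2.6356 m/s².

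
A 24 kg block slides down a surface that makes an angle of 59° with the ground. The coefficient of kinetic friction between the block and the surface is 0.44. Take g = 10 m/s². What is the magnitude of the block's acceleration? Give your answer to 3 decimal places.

Resolving the weight along the incline: the component pulling the block down the slope is mg sin 59° = 24 × 10 × 0.8572 = 205.728 N, and the normal force is N = mg cos 59° = 24 × 10 × 0.5150 = 123.600 N.
Kinetic friction acts up the slope with magnitude f = μN = 0.44 × 123.600 = 54.384 N.
Net force along the incline is 205.728 − 54.384 = 151.344 N, so a = 151.344 / 24 = 6.3060 m/s².

6.306 m/s²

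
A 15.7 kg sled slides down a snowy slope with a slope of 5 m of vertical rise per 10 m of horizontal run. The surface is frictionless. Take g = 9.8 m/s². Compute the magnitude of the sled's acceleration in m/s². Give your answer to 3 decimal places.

4.383 m/s²

Resolving the weight along the incline: the component pulling the sled down the slope is mg sin 26.57° = 15.7 × 9.8 × 0.4472 = 68.806 N, and the normal force is N = mg cos 26.57° = 15.7 × 9.8 × 0.8944 = 137.612 N.
With no friction the net force along the incline is 68.806 N, so a = g sin 26.57° = 68.806 / 15.7 = 4.3825 m/s².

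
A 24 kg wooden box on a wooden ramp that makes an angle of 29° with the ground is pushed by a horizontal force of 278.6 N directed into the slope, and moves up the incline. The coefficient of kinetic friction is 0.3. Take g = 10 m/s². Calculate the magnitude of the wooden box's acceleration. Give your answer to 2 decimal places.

The horizontal push has components F cos 29° = 278.6 × 0.8746 = 243.664 N up the incline and F sin 29° = 278.6 × 0.4848 = 135.065 N pressing into the surface.
The normal force is therefore N = mg cos 29° + F sin 29° = 209.904 + 135.065 = 344.969 N, and kinetic friction down the slope is μN = 0.3 × 344.969 = 103.491 N.
Along the incline: F cos 29° − mg sin 29° − μN = ma, so 243.664 − 116.352 − 103.491 = 24 a, giving a = 0.9925 m/s².

0.99 m/s²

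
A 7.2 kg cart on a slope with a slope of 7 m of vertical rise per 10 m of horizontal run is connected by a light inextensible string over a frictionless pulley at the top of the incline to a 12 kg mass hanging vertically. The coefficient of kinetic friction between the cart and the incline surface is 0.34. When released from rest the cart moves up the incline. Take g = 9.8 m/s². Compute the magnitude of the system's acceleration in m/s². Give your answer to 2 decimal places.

2.99 m/s²

For the cart on the incline: the weight component along the slope is m₁g sin 34.99° = 7.2 × 9.8 × 0.5735 = 40.466 N and the normal force is N = m₁g cos 34.99° = 57.805 N.
Kinetic friction opposes the cart's motion up the incline: f = μN = 0.34 × 57.805 = 19.654 N acting down the slope.
Newton's second law for the cart (up-slope positive): T − 40.466 − 19.654 = 7.2 a. For the hanging mass (downward positive): 12 × 9.8 − T = 12 a.
Adding the two equations eliminates T: 57.480 = 19.2 a, so a = 2.9937 m/s².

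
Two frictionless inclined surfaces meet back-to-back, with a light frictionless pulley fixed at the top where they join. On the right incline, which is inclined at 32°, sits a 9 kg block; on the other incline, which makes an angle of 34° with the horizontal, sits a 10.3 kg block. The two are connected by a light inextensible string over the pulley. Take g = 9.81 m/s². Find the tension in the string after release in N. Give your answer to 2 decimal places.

51.32 N

Resolve each weight along its own incline: the 9 kg mass has component 9 × 9.81 × sin 32° = 46.787 N down its slope, and the 10.3 kg mass has 10.3 × 9.81 × sin 34° = 56.503 N down its slope.
The 10.3 kg side's 56.503 N exceeds the other side's 46.787 N, so that mass slides down and the 9 kg mass slides up. Taking that direction as positive, Newton's second law for the whole system gives 56.503 − 46.787 = (9 + 10.3) a, so a = 9.716 / 19.3 = 0.5034 m/s².
For the 9 kg mass (up-slope positive): T − 46.787 = 9 × 0.5034, so T = 51.318 N.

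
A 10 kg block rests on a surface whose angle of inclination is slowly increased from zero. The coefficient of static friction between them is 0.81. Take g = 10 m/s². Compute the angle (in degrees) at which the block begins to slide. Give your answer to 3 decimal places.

At the threshold of sliding, static friction is at its maximum μ_s N and exactly balances the weight component along the incline: mg sin θ = μ_s mg cos θ.
Hence tan θ = μ_s = 0.81, so θ = arctan(0.81) = 39.0075°.

39.007°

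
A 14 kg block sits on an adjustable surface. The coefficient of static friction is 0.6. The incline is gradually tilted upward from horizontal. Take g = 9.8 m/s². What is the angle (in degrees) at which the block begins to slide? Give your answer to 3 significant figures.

At the threshold of sliding, static friction is at its maximum μ_s N and exactly balances the weight component along the incline: mg sin θ = μ_s mg cos θ.
Hence tan θ = μ_s = 0.6, so θ = arctan(0.6) = 30.9638°.

31.0°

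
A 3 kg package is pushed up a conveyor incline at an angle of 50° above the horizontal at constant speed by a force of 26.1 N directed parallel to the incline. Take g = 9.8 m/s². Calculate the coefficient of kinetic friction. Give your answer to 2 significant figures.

At constant speed ΣF = 0 along the incline. The applied 26.1 N acts up the slope; the weight component mg sin 50° = 22.522 N and kinetic friction μN both act down the slope.
So 26.1 = 22.522 + μ × 18.898, giving μ = (26.1 − 22.522) / 18.898 = 0.1893.

0.19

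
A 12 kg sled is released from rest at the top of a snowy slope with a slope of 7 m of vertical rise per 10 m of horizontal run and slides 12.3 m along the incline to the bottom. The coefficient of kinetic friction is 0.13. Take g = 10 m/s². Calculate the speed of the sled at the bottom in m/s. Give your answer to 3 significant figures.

10.7 m/s

The weight component along the incline is mg sin 34.99° = 68.815 N and the normal force is N = mg cos 34.99° = 98.308 N.
Friction up the slope is f = μN = 0.13 × 98.308 = 12.780 N, so the net downslope force is 68.815 − 12.780 = 56.035 N and a = 56.035 / 12 = 4.6696 m/s².
Starting from rest over a distance of 12.3 m, v² = 2aL = 2 × 4.6696 × 12.3 = 114.8722, so v = 10.7178 m/s.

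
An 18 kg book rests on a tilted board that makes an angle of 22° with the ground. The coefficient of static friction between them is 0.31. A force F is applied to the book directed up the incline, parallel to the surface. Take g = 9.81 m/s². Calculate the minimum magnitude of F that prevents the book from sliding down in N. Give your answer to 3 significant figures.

The normal force is N = mg cos 22° = 163.722 N. With F at its minimum the book is on the verge of sliding down, so static friction is at its maximum μ_s N = 0.31 × 163.722 = 50.754 N and acts up the slope.
Equilibrium along the incline: F + μ_s N = mg sin 22°, so F = 66.148 − 50.754 = 15.394 N.

15.4 N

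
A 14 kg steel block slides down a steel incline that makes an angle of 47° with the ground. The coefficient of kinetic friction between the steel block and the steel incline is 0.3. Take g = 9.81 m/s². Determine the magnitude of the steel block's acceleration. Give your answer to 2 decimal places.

Resolving the weight along the incline: the component pulling the steel block down the slope is mg sin 47° = 14 × 9.81 × 0.7314 = 100.450 N, and the normal force is N = mg cos 47° = 14 × 9.81 × 0.6820 = 93.666 N.
Kinetic friction acts up the slope with magnitude f = μN = 0.3 × 93.666 = 28.100 N.
Net force along the incline is 100.450 − 28.100 = 72.350 N, so a = 72.350 / 14 = 5.1679 m/s².

5.17 m/s²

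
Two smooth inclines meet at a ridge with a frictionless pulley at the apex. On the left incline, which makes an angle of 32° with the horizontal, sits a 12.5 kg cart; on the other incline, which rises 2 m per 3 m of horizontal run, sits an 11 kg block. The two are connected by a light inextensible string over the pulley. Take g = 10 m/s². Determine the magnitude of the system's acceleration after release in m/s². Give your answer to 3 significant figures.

0.222 m/s²

Resolve each weight along its own incline: the 12.5 kg mass has component 12.5 × 10 × sin 32° = 66.240 N down its slope, and the 11 kg mass has 11 × 10 × sin 33.69° = 61.017 N down its slope.
The 12.5 kg side's 66.240 N exceeds the other side's 61.017 N, so that mass slides down and the 11 kg mass slides up. Taking that direction as positive, Newton's second law for the whole system gives 66.240 − 61.017 = (12.5 + 11) a, so a = 5.223 / 23.5 = 0.2223 m/s².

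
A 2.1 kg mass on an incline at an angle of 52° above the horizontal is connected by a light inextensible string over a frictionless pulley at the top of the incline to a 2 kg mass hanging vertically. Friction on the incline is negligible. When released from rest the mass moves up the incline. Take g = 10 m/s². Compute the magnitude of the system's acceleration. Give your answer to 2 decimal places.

0.84 m/s²

For the mass on the incline: the weight component along the slope is m₁g sin 52° = 2.1 × 10 × 0.7880 = 16.548 N and the normal force is N = m₁g cos 52° = 12.929 N.
Newton's second law for the mass (up-slope positive): T − 16.548 = 2.1 a. For the hanging mass (downward positive): 2 × 10 − T = 2 a.
Adding the two equations eliminates T: 3.452 = 4.1 a, so a = 0.8420 m/s².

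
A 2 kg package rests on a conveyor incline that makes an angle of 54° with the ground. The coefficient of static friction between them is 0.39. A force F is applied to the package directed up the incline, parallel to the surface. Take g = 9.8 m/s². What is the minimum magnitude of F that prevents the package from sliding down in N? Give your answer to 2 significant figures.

11 N

The normal force is N = mg cos 54° = 11.521 N. With F at its minimum the package is on the verge of sliding down, so static friction is at its maximum μ_s N = 0.39 × 11.521 = 4.493 N and acts up the slope.
Equilibrium along the incline: F + μ_s N = mg sin 54°, so F = 15.857 − 4.493 = 11.364 N.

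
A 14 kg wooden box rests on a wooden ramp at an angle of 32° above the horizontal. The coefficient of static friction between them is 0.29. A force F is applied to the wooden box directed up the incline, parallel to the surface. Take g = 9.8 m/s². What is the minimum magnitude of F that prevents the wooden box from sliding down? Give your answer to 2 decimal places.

The normal force is N = mg cos 32° = 116.352 N. With F at its minimum the wooden box is on the verge of sliding down, so static friction is at its maximum μ_s N = 0.29 × 116.352 = 33.742 N and acts up the slope.
Equilibrium along the incline: F + μ_s N = mg sin 32°, so F = 72.705 − 33.742 = 38.963 N.

38.96 N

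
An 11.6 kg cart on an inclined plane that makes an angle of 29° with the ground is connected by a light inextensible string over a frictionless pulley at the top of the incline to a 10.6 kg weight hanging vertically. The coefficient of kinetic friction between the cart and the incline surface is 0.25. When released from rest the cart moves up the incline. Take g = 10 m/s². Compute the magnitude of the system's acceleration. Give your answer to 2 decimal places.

For the cart on the incline: the weight component along the slope is m₁g sin 29° = 11.6 × 10 × 0.4848 = 56.237 N and the normal force is N = m₁g cos 29° = 101.456 N.
Kinetic friction opposes the cart's motion up the incline: f = μN = 0.25 × 101.456 = 25.364 N acting down the slope.
Newton's second law for the cart (up-slope positive): T − 56.237 − 25.364 = 11.6 a. For the hanging weight (downward positive): 10.6 × 10 − T = 10.6 a.
Adding the two equations eliminates T: 24.399 = 22.2 a, so a = 1.0991 m/s².

1.10 m/s²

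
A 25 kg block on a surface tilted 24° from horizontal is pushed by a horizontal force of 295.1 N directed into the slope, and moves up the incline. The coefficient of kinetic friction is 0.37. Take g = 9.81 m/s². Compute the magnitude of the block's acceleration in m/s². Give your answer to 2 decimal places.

The horizontal push has components F cos 24° = 295.1 × 0.9135 = 269.574 N up the incline and F sin 24° = 295.1 × 0.4067 = 120.017 N pressing into the surface.
The normal force is therefore N = mg cos 24° + F sin 24° = 224.036 + 120.017 = 344.053 N, and kinetic friction down the slope is μN = 0.37 × 344.053 = 127.300 N.
Along the incline: F cos 24° − mg sin 24° − μN = ma, so 269.574 − 99.743 − 127.300 = 25 a, giving a = 1.7012 m/s².

1.70 m/s²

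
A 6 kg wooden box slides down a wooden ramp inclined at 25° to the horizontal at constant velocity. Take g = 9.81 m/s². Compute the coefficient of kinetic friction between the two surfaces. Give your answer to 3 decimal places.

At constant velocity the net force along the incline is zero: mg sin 25° = μ mg cos 25°.
So μ = tan 25° = 0.4226 / 0.9063 = 0.4663.

0.466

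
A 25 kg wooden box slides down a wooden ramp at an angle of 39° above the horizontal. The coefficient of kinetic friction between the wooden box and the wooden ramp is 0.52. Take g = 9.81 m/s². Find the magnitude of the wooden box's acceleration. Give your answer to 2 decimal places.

Resolving the weight along the incline: the component pulling the wooden box down the slope is mg sin 39° = 25 × 9.81 × 0.6293 = 154.336 N, and the normal force is N = mg cos 39° = 25 × 9.81 × 0.7771 = 190.584 N.
Kinetic friction acts up the slope with magnitude f = μN = 0.52 × 190.584 = 99.104 N.
Net force along the incline is 154.336 − 99.104 = 55.232 N, so a = 55.232 / 25 = 2.2093 m/s².

2.21 m/s²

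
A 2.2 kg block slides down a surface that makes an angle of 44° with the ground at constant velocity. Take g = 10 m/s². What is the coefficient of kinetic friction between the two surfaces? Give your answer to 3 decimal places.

At constant velocity the net force along the incline is zero: mg sin 44° = μ mg cos 44°.
So μ = tan 44° = 0.6947 / 0.7193 = 0.9658.

0.966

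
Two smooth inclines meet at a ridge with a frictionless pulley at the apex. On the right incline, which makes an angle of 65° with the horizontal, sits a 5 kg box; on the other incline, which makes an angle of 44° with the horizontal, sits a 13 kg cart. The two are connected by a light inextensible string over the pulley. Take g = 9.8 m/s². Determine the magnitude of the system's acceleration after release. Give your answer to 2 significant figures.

Resolve each weight along its own incline: the 5 kg mass has component 5 × 9.8 × sin 65° = 44.409 N down its slope, and the 13 kg mass has 13 × 9.8 × sin 44° = 88.499 N down its slope.
The 13 kg side's 88.499 N exceeds the other side's 44.409 N, so that mass slides down and the 5 kg mass slides up. Taking that direction as positive, Newton's second law for the whole system gives 88.499 − 44.409 = (5 + 13) a, so a = 44.090 / 18 = 2.4494 m/s².

2.4 m/s²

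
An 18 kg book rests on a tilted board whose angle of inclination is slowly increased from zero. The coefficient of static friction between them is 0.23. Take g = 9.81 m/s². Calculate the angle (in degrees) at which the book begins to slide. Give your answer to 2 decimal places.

12.95°

At the threshold of sliding, static friction is at its maximum μ_s N and exactly balances the weight component along the incline: mg sin θ = μ_s mg cos θ.
Hence tan θ = μ_s = 0.23, so θ = arctan(0.23) = 12.9528°.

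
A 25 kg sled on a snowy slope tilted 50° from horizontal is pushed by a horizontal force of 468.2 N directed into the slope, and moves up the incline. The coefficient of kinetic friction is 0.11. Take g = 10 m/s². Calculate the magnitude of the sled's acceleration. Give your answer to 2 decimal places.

2.09 m/s²

The horizontal push has components F cos 50° = 468.2 × 0.6428 = 300.959 N up the incline and F sin 50° = 468.2 × 0.7660 = 358.641 N pressing into the surface.
The normal force is therefore N = mg cos 50° + F sin 50° = 160.700 + 358.641 = 519.341 N, and kinetic friction down the slope is μN = 0.11 × 519.341 = 57.128 N.
Along the incline: F cos 50° − mg sin 50° − μN = ma, so 300.959 − 191.500 − 57.128 = 25 a, giving a = 2.0932 m/s².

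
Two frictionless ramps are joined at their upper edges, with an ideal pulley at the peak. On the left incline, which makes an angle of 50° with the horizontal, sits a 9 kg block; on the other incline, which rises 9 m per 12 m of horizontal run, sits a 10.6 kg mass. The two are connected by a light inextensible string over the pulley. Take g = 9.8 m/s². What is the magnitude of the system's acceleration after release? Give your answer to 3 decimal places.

0.267 m/s²

Resolve each weight along its own incline: the 9 kg mass has component 9 × 9.8 × sin 50° = 67.565 N down its slope, and the 10.6 kg mass has 10.6 × 9.8 × sin 36.87° = 62.328 N down its slope.
The 9 kg side's 67.565 N exceeds the other side's 62.328 N, so that mass slides down and the 10.6 kg mass slides up. Taking that direction as positive, Newton's second law for the whole system gives 67.565 − 62.328 = (9 + 10.6) a, so a = 5.237 / 19.6 = 0.2672 m/s².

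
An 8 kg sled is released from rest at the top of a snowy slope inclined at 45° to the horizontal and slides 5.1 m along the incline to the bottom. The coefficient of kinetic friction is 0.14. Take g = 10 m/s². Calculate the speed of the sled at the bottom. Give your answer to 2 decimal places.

7.88 m/s

The weight component along the incline is mg sin 45° = 56.569 N and the normal force is N = mg cos 45° = 56.569 N.
Friction up the slope is f = μN = 0.14 × 56.569 = 7.920 N, so the net downslope force is 56.569 − 7.920 = 48.649 N and a = 48.649 / 8 = 6.0811 m/s².
Starting from rest over a distance of 5.1 m, v² = 2aL = 2 × 6.0811 × 5.1 = 62.0272, so v = 7.8757 m/s.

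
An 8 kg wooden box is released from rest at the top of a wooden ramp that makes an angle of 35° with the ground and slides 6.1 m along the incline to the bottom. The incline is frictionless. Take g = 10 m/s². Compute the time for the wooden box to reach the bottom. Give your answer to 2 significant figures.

The weight component along the incline is mg sin 35° = 45.886 N and the normal force is N = mg cos 35° = 65.532 N.
With no friction, a = g sin 35° = 5.7358 m/s².
Starting from rest, L = ½at², so t = √(2L/a) = √(2 × 6.1 / 5.7358) = 1.4584 s.

1.5 s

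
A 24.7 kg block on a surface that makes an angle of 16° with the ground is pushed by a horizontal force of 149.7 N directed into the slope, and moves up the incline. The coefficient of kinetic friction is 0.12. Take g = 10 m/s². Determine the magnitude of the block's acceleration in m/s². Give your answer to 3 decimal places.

1.716 m/s²

The horizontal push has components F cos 16° = 149.7 × 0.9613 = 143.907 N up the incline and F sin 16° = 149.7 × 0.2756 = 41.257 N pressing into the surface.
The normal force is therefore N = mg cos 16° + F sin 16° = 237.441 + 41.257 = 278.698 N, and kinetic friction down the slope is μN = 0.12 × 278.698 = 33.444 N.
Along the incline: F cos 16° − mg sin 16° − μN = ma, so 143.907 − 68.073 − 33.444 = 24.7 a, giving a = 1.7162 m/s².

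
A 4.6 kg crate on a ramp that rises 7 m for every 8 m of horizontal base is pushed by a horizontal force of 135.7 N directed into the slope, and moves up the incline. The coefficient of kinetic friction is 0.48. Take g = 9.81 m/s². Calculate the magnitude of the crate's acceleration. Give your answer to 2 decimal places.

2.87 m/s²

The horizontal push has components F cos 41.19° = 135.7 × 0.7526 = 102.128 N up the incline and F sin 41.19° = 135.7 × 0.6585 = 89.358 N pressing into the surface.
The normal force is therefore N = mg cos 41.19° + F sin 41.19° = 33.962 + 89.358 = 123.320 N, and kinetic friction down the slope is μN = 0.48 × 123.320 = 59.194 N.
Along the incline: F cos 41.19° − mg sin 41.19° − μN = ma, so 102.128 − 29.715 − 59.194 = 4.6 a, giving a = 2.8737 m/s².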